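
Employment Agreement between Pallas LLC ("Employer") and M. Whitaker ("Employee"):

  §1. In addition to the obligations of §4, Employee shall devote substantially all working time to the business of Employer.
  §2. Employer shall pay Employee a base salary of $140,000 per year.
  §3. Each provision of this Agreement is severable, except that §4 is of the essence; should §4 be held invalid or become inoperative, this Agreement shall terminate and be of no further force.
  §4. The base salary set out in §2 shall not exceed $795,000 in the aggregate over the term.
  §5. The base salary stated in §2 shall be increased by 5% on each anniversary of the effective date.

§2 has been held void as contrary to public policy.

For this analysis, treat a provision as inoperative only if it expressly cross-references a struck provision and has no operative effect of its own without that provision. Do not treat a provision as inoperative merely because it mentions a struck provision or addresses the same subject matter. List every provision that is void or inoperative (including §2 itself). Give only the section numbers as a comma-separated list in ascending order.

1, 2, 3, 4, 5

§2 is struck. §4 operates only by reference to §2, so it falls with §2. §5 has no operative effect of its own apart from §2 and is therefore inoperative. §3 makes §4 an essential term, and §4 has been rendered inoperative by the cascade; under §3, the entire Agreement is therefore void. No provision of the Agreement survives.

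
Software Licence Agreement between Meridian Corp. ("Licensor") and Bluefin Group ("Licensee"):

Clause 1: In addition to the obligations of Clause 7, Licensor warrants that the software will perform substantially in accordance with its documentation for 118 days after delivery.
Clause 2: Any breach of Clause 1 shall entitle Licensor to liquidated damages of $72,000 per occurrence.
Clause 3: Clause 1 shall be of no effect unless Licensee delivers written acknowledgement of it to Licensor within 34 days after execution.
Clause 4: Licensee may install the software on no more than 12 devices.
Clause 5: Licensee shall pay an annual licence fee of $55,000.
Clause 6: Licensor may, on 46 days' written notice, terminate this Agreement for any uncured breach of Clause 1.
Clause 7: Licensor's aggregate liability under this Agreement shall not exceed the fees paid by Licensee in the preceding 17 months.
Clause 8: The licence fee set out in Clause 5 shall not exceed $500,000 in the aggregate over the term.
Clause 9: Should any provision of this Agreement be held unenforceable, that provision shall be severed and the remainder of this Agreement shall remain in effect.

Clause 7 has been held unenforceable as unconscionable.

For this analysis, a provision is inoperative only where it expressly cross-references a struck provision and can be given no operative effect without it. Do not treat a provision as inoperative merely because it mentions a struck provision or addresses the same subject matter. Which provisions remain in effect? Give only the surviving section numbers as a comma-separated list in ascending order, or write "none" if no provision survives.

Clause 7 is struck. Although Clause 1 refers to Clause 7, its operative terms do not depend on Clause 7, so it remains in effect. Nothing else in the Agreement is defined by reference to Clause 7. Clause 9 is a severability clause and preserves every provision that can still be given independent effect. The provisions still in force are Clause 1, Clause 2, Clause 3, Clause 4, Clause 5, Clause 6, Clause 8, and Clause 9.

1, 2, 3, 4, 5, 6, 8, 9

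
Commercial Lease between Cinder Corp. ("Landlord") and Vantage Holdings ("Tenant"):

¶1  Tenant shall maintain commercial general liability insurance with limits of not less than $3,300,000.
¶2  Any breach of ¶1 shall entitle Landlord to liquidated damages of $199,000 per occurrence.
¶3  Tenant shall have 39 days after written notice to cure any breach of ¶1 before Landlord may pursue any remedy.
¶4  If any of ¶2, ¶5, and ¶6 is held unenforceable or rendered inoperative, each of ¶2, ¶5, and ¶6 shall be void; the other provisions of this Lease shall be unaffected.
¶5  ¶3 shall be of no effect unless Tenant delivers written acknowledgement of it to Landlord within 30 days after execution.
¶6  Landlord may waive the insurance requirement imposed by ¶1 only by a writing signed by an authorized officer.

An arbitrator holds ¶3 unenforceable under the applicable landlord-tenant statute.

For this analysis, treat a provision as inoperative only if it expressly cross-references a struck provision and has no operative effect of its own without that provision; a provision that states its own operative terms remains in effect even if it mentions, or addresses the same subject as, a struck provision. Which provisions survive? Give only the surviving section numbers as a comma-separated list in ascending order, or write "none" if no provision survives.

1, 4

¶3 is struck. The only function of ¶5 is the acknowledgement condition for ¶3, so it cannot stand once ¶3 is removed. ¶4 declares ¶2, ¶5, and ¶6 mutually dependent; since one of them has fallen, all of them are of no effect. That brings down ¶2 and ¶6 as well. The remainder continues in force under ¶4. ¶1 and ¶4 remain in effect.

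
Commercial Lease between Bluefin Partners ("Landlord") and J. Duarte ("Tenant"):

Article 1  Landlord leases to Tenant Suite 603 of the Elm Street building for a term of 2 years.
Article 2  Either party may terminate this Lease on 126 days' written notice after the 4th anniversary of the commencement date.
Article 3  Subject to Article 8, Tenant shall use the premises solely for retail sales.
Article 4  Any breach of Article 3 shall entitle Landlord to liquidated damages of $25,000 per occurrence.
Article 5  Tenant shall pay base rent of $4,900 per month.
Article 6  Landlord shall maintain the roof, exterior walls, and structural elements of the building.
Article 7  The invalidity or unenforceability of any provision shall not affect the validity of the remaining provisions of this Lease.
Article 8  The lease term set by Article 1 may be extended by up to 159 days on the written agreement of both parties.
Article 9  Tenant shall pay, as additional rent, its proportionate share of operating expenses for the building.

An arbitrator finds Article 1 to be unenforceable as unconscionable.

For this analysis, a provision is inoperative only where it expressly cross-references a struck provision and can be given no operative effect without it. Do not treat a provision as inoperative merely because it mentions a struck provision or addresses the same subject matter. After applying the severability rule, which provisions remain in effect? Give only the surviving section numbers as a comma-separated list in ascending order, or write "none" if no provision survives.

2, 3, 4, 5, 6, 7, 9

Article 1 is struck. Article 8 operates only by reference to Article 1, so it falls with Article 1. Article 3 mentions Article 8 but its own obligation stands independently of Article 8, so Article 3 is not affected. Article 7 is a severability clause and preserves every provision that can still be given independent effect. The provisions still in force are Article 2, Article 3, Article 4, Article 5, Article 6, Article 7, and Article 9.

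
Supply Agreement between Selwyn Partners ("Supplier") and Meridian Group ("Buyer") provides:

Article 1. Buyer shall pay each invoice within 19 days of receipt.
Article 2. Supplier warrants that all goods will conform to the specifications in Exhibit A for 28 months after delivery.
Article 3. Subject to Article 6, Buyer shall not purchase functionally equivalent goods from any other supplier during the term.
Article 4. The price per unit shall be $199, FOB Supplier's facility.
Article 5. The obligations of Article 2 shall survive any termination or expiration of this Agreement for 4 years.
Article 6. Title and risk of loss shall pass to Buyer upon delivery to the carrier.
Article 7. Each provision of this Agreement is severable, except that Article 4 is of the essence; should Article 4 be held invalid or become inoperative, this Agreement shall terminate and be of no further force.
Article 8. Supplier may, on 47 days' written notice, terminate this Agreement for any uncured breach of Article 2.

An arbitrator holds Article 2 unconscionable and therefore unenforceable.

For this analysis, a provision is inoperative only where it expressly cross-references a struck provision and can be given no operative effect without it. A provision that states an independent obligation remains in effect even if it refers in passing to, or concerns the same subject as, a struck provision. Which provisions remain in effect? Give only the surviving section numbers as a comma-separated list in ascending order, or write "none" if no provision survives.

1, 3, 4, 6, 7

Article 2 is struck. Article 5 has no operative effect of its own apart from Article 2 and is therefore inoperative. Article 8 operates only by reference to Article 2, so it falls with Article 2. Article 7 makes Article 4 an essential term, but Article 4 is unaffected, so the severability proviso in Article 7 preserves the remaining provisions. That leaves Article 1, Article 3, Article 4, Article 6, and Article 7 in effect.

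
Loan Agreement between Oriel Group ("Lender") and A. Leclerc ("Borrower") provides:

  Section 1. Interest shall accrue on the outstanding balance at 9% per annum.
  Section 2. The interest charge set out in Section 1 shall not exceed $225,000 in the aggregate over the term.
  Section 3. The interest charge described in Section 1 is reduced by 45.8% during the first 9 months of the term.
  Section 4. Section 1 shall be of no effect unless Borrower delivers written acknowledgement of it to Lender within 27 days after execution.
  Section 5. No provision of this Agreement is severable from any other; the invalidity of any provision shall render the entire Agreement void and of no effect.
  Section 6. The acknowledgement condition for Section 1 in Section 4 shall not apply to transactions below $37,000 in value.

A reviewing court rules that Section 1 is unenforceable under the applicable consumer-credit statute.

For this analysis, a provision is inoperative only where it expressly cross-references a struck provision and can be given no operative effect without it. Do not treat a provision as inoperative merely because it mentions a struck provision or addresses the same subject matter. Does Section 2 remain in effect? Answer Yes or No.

Section 1 is struck. The whole of Section 2 is the aggregate cap on the interest charge, defined by reference to Section 1, so Section 2 cannot stand once Section 1 is removed. Section 3 operates only by reference to Section 1, so it falls with Section 1. Section 4 operates only by reference to Section 1, so it falls with Section 1. The whole of Section 6 is the carve-out from the acknowledgement condition for Section 1, defined by reference to Section 4, so Section 6 cannot stand once Section 4 is removed. Section 5 provides that the Agreement is not severable, so the invalidity of any one provision voids the entire Agreement. No provision of the Agreement survives. Section 2 is among the inoperative provisions, so the answer is no.

No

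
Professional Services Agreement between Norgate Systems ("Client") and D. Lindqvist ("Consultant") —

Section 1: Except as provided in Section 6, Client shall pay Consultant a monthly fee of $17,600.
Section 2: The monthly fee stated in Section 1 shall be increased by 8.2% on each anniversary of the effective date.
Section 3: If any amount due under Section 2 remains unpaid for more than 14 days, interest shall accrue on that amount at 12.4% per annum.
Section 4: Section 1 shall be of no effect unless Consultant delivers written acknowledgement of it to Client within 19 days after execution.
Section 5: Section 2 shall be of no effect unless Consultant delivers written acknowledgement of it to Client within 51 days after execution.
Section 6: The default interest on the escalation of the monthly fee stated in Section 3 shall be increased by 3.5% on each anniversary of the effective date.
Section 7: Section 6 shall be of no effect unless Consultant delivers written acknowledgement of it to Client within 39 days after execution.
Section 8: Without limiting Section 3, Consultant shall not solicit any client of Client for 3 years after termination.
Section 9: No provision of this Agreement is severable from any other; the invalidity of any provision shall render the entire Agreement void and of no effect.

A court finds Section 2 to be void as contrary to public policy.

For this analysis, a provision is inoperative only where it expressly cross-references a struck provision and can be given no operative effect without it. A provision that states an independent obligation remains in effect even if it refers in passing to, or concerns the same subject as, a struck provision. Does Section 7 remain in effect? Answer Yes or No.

Section 2 is struck. The whole of Section 3 is the default interest on the escalation of the monthly fee, defined by reference to Section 2, so Section 3 cannot stand once Section 2 is removed. The only function of Section 5 is the acknowledgement condition for Section 2, so it cannot stand once Section 2 is removed. The whole of Section 6 is the escalation of the default interest on the escalation of the monthly fee, defined by reference to Section 3, so Section 6 cannot stand once Section 3 is removed. Section 7 merely fixes the acknowledgement condition for Section 6; with Section 6 gone it has nothing to operate on and falls away. Section 9 provides that the Agreement is not severable, so the invalidity of any one provision voids the entire Agreement. No provision of the Agreement survives. Section 7 is among the inoperative provisions, so the answer is no.

No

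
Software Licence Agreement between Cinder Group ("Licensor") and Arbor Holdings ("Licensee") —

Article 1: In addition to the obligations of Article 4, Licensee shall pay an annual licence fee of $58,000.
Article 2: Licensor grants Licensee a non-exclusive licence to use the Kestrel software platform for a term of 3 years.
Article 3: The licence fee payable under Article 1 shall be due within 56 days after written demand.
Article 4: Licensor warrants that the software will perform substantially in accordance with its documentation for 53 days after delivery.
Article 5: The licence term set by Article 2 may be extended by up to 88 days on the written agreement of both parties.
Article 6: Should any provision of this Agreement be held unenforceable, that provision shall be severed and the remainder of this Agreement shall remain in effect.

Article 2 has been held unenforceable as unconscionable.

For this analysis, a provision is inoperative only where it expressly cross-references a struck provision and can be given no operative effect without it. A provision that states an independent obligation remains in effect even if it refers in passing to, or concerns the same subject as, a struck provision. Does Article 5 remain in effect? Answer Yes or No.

No

Article 2 is struck. Article 5 has no operative effect of its own apart from Article 2 and is therefore inoperative. Article 6 is a severability clause and preserves every provision that can still be given independent effect. That leaves Article 1, Article 3, Article 4, and Article 6 in effect. Article 5 is among the inoperative provisions, so the answer is no.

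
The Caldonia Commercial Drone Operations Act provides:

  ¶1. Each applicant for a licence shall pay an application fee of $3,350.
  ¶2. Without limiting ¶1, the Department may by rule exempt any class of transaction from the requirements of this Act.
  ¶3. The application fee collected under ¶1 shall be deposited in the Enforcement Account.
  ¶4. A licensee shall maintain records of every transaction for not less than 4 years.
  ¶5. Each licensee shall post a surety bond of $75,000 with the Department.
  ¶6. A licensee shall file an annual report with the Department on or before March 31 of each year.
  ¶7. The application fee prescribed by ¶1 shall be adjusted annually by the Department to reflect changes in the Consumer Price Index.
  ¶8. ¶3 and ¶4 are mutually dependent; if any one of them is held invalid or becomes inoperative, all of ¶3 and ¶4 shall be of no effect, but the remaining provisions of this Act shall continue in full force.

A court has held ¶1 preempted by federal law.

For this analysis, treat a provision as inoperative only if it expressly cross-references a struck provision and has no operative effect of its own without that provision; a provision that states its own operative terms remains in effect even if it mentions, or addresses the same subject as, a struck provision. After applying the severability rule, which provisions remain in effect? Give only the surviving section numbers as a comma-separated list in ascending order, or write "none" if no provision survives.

¶1 is struck. ¶3 operates only by reference to ¶1, so it falls with ¶1. The whole of ¶7 is the indexation of the application fee, defined by reference to ¶1, so ¶7 cannot stand once ¶1 is removed. ¶2 mentions ¶1 but its own obligation stands independently of ¶1, so ¶2 is not affected. ¶8 declares ¶3 and ¶4 mutually dependent; since one of them has fallen, all of them are of no effect. That brings down ¶4 as well. The remainder continues in force under ¶8. ¶2, ¶5, ¶6, and ¶8 remain in effect.

2, 5, 6, 8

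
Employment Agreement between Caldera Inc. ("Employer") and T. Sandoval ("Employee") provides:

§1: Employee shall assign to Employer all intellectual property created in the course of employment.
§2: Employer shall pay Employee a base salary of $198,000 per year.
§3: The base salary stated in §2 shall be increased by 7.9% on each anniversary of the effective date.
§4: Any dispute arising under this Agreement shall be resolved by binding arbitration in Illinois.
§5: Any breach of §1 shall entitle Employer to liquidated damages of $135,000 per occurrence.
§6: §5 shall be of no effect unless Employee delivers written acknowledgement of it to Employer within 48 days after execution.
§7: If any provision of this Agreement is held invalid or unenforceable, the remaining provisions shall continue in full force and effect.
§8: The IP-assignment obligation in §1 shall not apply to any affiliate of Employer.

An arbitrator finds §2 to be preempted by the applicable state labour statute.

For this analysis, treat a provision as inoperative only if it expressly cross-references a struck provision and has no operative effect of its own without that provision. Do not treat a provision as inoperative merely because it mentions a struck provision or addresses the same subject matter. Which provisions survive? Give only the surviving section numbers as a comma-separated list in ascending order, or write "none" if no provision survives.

§2 is struck. §3 operates only by reference to §2, so it falls with §2. Under the severability clause in §7, the remaining provisions continue in force. §1, §4, §5, §6, §7, and §8 remain in effect.

1, 4, 5, 6, 7, 8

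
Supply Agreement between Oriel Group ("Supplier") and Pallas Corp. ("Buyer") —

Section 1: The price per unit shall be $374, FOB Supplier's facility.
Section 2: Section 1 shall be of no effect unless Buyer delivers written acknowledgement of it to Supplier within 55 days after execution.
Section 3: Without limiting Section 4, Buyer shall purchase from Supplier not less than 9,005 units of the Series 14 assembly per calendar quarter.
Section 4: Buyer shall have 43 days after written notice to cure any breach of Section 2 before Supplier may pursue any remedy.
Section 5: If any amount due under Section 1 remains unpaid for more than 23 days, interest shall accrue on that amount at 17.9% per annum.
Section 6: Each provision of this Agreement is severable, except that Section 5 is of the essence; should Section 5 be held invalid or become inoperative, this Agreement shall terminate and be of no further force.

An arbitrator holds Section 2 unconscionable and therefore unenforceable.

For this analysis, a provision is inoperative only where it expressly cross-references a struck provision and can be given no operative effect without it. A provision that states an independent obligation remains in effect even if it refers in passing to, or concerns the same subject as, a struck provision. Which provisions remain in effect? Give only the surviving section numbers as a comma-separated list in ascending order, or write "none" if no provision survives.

1, 3, 5, 6

Section 2 is struck. The only function of Section 4 is the cure period for breach of Section 2, so it cannot stand once Section 2 is removed. Section 3 mentions Section 4 but its own obligation stands independently of Section 4, so Section 3 is not affected. Section 6 makes Section 5 an essential term, but Section 5 is unaffected, so the severability proviso in Section 6 preserves the remaining provisions. Section 1, Section 3, Section 5, and Section 6 remain in effect.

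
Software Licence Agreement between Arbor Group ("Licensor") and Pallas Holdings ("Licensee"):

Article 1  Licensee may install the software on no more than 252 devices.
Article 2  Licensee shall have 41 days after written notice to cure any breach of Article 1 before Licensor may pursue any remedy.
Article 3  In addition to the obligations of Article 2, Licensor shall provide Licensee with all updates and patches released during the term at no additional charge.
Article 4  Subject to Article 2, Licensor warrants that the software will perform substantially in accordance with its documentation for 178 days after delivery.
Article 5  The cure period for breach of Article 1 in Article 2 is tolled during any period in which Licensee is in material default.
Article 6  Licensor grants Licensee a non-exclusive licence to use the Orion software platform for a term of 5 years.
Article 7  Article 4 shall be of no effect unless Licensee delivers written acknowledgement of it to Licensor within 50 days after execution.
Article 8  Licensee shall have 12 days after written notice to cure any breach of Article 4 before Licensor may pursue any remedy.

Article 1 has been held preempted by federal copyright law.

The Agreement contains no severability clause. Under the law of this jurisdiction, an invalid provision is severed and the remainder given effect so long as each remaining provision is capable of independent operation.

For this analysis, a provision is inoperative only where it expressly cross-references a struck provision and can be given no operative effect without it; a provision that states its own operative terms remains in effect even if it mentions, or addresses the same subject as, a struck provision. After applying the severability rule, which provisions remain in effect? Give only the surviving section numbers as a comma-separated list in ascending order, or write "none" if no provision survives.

3, 4, 6, 7, 8

Article 1 is struck. Article 2 operates only by reference to Article 1, so it falls with Article 1. Article 5 operates only by reference to Article 2, so it falls with Article 2. Article 4 mentions Article 2 but its own obligation stands independently of Article 2, so Article 4 is not affected. Article 3 mentions Article 2 but its own obligation stands independently of Article 2, so Article 3 is not affected. Under the stated default rule, only provisions that cannot operate independently fall away; the rest are enforced. The provisions still in force are Article 3, Article 4, Article 6, Article 7, and Article 8.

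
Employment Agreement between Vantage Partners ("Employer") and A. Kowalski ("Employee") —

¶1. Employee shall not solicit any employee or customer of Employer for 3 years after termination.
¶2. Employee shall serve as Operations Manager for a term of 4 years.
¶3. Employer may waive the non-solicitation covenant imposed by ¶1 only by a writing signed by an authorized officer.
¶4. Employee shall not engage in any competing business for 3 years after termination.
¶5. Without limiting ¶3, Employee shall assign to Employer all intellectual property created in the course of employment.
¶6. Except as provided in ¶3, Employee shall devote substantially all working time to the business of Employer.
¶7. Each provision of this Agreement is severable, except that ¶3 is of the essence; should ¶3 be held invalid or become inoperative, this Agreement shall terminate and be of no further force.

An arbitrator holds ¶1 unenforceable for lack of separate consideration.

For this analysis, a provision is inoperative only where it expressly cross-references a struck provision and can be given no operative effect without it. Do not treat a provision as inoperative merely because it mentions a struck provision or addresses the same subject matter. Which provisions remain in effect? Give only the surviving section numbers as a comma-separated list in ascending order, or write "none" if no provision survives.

¶1 is struck. The only function of ¶3 is the waiver condition for ¶1, so it cannot stand once ¶1 is removed. ¶7 makes ¶3 an essential term, and ¶3 has been rendered inoperative by the cascade; under ¶7, the entire Agreement is therefore void. No provision of the Agreement survives.

none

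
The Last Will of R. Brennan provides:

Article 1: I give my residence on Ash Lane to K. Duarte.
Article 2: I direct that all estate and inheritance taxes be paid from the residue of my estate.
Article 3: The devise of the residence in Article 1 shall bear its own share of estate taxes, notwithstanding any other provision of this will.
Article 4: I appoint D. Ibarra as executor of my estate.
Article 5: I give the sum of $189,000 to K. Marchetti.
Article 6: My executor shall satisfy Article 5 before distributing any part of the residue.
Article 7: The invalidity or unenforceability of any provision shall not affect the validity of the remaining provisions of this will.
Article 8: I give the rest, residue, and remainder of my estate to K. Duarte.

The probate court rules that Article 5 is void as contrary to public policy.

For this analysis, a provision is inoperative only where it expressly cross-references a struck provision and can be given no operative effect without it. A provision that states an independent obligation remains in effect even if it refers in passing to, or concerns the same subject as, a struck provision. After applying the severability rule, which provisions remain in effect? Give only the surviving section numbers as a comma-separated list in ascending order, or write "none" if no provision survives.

Article 5 is struck. Article 6 has no operative effect of its own apart from Article 5 and is therefore inoperative. Article 7 is a severability clause and preserves every provision that can still be given independent effect. That leaves Article 1, Article 2, Article 3, Article 4, Article 7, and Article 8 in effect.

1, 2, 3, 4, 7, 8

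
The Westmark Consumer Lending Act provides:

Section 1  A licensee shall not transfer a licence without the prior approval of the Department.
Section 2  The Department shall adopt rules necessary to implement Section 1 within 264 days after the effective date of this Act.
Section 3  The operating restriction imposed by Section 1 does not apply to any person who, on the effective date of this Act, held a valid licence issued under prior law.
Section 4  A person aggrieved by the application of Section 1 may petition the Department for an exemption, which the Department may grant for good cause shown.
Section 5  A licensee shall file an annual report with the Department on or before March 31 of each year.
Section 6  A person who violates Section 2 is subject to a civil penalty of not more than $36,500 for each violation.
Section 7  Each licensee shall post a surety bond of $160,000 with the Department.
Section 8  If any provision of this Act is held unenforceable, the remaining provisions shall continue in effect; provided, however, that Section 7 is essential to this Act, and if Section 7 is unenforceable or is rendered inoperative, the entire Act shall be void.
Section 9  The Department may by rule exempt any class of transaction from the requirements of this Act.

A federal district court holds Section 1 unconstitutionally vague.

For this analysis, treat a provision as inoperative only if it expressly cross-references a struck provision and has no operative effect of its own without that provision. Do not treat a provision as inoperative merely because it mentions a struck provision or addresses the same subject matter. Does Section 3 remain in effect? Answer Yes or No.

Section 1 is struck. The only function of Section 2 is the rulemaking mandate for Section 1, so it cannot stand once Section 1 is removed. Section 3 operates only by reference to Section 1, so it falls with Section 1. Section 4 has no operative effect of its own apart from Section 1 and is therefore inoperative. Section 6 operates only by reference to Section 2, so it falls with Section 2. Section 8 makes Section 7 an essential term, but Section 7 is unaffected, so the severability proviso in Section 8 preserves the remaining provisions. The provisions still in force are Section 5, Section 7, Section 8, and Section 9. Section 3 is among the inoperative provisions, so the answer is no.

No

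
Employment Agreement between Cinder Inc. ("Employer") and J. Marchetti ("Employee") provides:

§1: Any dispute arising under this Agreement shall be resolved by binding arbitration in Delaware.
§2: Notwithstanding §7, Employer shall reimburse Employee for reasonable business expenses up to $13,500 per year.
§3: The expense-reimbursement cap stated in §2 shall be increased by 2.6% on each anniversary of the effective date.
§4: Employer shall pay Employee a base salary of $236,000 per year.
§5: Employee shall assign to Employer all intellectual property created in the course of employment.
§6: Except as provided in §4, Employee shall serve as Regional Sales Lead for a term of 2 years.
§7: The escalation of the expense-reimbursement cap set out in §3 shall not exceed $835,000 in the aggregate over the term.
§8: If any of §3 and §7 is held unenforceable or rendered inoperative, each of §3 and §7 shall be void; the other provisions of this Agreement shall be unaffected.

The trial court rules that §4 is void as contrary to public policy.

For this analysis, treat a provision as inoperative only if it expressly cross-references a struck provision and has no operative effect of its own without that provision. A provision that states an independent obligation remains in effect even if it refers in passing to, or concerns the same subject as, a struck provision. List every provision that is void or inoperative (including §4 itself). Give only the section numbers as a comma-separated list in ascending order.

§4 is struck. Although §6 refers to §4, its operative terms do not depend on §4, so it remains in effect. No other provision's operative terms depend on §4. §8 ties §3 and §7 together, but none of those is affected here; the remaining provisions continue in force under §8. That leaves §1, §2, §3, §5, §6, §7, and §8 in effect.

4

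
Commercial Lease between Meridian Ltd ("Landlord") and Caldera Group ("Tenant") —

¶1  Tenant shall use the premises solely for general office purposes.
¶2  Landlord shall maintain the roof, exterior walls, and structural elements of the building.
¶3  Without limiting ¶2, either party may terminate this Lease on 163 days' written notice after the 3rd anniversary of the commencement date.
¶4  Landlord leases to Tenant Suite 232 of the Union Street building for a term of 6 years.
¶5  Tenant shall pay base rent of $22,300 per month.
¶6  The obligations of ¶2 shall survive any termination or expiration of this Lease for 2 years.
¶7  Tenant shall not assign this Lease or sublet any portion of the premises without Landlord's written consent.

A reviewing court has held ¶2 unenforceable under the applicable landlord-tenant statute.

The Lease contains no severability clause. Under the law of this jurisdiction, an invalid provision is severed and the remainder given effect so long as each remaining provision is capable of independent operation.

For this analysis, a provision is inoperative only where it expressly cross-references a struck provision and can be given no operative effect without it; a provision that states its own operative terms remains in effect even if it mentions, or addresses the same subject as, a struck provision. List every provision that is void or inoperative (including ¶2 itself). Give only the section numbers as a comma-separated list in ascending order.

¶2 is struck. ¶6 has no operative effect of its own apart from ¶2 and is therefore inoperative. Although ¶3 refers to ¶2, its operative terms do not depend on ¶2, so it remains in effect. Under the stated default rule, only provisions that cannot operate independently fall away; the rest are enforced. ¶1, ¶3, ¶4, ¶5, and ¶7 remain in effect.

2, 6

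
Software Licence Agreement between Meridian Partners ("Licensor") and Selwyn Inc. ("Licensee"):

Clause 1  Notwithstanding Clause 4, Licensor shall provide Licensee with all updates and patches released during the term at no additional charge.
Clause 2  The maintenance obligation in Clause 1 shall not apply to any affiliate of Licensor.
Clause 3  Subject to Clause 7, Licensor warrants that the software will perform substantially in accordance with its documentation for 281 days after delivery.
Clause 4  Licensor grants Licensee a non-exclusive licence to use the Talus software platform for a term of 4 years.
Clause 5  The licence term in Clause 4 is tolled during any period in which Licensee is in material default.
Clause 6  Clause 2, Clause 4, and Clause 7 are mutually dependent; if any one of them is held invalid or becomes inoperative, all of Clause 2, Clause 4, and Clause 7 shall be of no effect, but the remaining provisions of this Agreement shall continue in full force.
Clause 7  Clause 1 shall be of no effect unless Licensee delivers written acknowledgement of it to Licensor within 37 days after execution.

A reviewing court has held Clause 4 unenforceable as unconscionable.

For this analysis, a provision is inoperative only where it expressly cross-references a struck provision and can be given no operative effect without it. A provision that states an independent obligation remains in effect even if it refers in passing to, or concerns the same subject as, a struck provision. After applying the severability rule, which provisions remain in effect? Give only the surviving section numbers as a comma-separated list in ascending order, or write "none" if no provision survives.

Clause 4 is struck. Clause 5 does nothing except set the tolling of the licence term by reference to Clause 4; with Clause 4 gone it has no independent effect and is inoperative. Clause 1 mentions Clause 4 but its own obligation stands independently of Clause 4, so Clause 1 is not affected. Although Clause 3 refers to Clause 7, its operative terms do not depend on Clause 7, so it remains in effect. Clause 6 declares Clause 2, Clause 4, and Clause 7 mutually dependent; since one of them has fallen, all of them are of no effect. That brings down Clause 2 and Clause 7 as well. The remainder continues in force under Clause 6. Clause 1, Clause 3, and Clause 6 remain in effect.

1, 3, 6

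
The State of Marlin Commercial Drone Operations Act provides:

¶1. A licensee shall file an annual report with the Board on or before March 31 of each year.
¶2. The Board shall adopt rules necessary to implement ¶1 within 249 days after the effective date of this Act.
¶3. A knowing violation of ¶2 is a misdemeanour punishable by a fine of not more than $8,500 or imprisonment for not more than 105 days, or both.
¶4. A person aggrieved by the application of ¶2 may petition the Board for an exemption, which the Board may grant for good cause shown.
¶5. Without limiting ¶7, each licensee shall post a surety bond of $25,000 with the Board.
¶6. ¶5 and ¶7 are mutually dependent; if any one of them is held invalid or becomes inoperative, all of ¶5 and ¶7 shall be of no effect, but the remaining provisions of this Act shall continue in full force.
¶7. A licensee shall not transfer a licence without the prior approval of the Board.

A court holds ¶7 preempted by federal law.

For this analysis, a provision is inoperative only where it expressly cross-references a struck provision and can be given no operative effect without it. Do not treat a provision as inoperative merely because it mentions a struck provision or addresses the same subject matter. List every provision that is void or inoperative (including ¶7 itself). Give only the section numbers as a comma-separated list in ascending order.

5, 7

¶7 is struck. No other provision's operative terms depend on ¶7. ¶6 declares ¶5 and ¶7 mutually dependent; since one of them has fallen, all of them are of no effect. That brings down ¶5 as well. The remainder continues in force under ¶6. ¶1, ¶2, ¶3, ¶4, and ¶6 remain in effect.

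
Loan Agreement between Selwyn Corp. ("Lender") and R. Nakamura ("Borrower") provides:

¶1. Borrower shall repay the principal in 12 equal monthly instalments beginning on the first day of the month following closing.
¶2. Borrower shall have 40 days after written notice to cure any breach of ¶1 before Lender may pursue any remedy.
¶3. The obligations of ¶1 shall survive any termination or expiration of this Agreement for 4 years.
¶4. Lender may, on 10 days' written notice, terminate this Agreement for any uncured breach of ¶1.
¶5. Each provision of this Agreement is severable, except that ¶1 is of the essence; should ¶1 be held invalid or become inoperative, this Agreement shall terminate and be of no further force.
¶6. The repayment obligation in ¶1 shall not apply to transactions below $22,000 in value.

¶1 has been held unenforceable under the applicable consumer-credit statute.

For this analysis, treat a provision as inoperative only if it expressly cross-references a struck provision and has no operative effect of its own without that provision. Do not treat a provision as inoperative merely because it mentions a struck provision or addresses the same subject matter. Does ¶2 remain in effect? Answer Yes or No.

¶1 is struck. The only function of ¶2 is the cure period for breach of ¶1, so it cannot stand once ¶1 is removed. The only function of ¶3 is the survival period for ¶1, so it cannot stand once ¶1 is removed. ¶4 merely fixes the termination right for breach of ¶1; with ¶1 gone it has nothing to operate on and falls away. ¶6 has no operative effect of its own apart from ¶1 and is therefore inoperative. ¶5 makes ¶1 an essential term, and ¶1 is the provision held invalid; under ¶5, the entire Agreement is therefore void. No provision of the Agreement survives. ¶2 is among the inoperative provisions, so the answer is no.

No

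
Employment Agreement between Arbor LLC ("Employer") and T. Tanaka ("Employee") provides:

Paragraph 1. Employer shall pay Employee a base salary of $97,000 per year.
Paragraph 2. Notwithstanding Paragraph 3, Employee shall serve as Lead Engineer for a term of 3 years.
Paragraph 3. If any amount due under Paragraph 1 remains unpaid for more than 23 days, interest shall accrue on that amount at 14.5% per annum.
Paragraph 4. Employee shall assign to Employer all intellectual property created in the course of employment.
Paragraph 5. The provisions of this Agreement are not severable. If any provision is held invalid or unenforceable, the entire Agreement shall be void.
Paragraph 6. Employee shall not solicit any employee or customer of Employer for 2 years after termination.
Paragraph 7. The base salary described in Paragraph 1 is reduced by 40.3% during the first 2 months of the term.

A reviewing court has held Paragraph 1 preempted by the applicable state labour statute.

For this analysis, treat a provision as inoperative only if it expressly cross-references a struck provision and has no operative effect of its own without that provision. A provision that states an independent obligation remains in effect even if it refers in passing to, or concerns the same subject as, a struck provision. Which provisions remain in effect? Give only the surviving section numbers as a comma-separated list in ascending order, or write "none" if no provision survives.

Paragraph 1 is struck. Paragraph 3 does nothing except set the default interest on the base salary by reference to Paragraph 1; with Paragraph 1 gone it has no independent effect and is inoperative. Paragraph 7 operates only by reference to Paragraph 1, so it falls with Paragraph 1. Paragraph 5 provides that the Agreement is not severable, so the invalidity of any one provision voids the entire Agreement. No provision of the Agreement survives.

none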